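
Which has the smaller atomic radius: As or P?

P is in period 3, group 15; As is in period 4, group 15.
Atomic radius shrinks across a period as nuclear charge pulls the same shell inward, and grows down a group as new shells are added.
All are in group 15, so atomic radius increases down the group.
So P has the smaller atomic radius (P < As).

P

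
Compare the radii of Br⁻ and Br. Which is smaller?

Forming Br⁻ adds 1 electron to Br. More electron–electron repulsion in the same shell, with unchanged nuclear charge, lets the cloud expand.
An anion is larger than its parent atom: Br⁻ > Br.

Br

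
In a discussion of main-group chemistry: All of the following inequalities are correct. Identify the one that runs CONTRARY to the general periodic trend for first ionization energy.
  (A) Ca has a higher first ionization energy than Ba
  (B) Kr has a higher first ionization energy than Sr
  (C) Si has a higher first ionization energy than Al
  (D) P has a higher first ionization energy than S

The general trend: first ionization energy increases across a period and decreases down a group.
(A) Ca (period 4, group 2) vs Ba (period 6, group 2): the stated order agrees with the simple trend.
(B) Kr (period 4, group 18) vs Sr (period 5, group 2): the stated order agrees with the simple trend.
(C) Si (period 3, group 14) vs Al (period 3, group 13): the stated order agrees with the simple trend.
(D) P (period 3, group 15) vs S (period 3, group 16): the stated order contradicts the simple trend.
The exception is (D): S (3p⁴) ionizes more easily than half-filled P (3p³) because the paired 3p electron in S is pushed out by e⁻–e⁻ repulsion.

(D)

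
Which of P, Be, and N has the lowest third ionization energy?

The third ionization energy removes an electron from the +2 ion. For each element: P²⁺ still has 3 valence electrons; Be²⁺ is the bare [He] core; N²⁺ still has 3 valence electrons.
Breaking into a closed-shell core is much more expensive than removing a leftover valence electron — Be has the largest IE_3 here.
Valence configurations: P²⁺ [Ne]3s²3p¹, N²⁺ [He]2s²2p¹.
Approximate IE_3 values (kJ/mol): P 2914, Be 14849, N 4578.
Hence IE_3: P < N < Be.

P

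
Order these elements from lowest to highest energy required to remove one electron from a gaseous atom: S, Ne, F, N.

S < N < F < Ne

N is in period 2, group 15; F is in period 2, group 17; Ne is in period 2, group 18; S is in period 3, group 16.
First ionization energy rises across a period (greater Z_eff holds electrons more tightly) and falls down a group (valence electrons are farther from the nucleus).
Neither a single period nor a single group — weigh both effects.
N > S: the two effects oppose for this pair; the down-group effect wins (1402 vs 1000 kJ/mol).
F > N: F lies to the right of N in period 2, so the across-period effect alone puts F higher.
Ne > F: both are in period 2; the period trend gives Ne the larger value.
Tabulated first ionization energy (kJ/mol): N 1402, F 1681, Ne 2081, S 1000.
So from lowest to highest: S < N < F < Ne.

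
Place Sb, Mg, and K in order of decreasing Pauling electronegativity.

EN rises left→right (higher Z_eff, smaller atoms) and falls top→bottom (larger, more shielded atoms).
Here both period and group differ, so the two effects have to be weighed against each other.
Mg > K: both effects reinforce here, so Mg is clearly the higher of the two.
Sb > Mg: period and group pull opposite ways; the across-period shift dominates (2.05 vs 1.31).
For reference (Pauling): Mg 1.31, K 0.82, Sb 2.05.
So from highest to lowest: Sb > Mg > K.

Sb > Mg > K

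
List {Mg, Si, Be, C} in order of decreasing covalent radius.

Mg, Si, Be, C

Across a period the added protons contract the valence shell; down a group each new principal shell makes the atom larger.
These span different periods and groups, so the two trends combine.
Be > C: both are in period 2; the period trend gives Be the larger value.
Si > Be: the two effects oppose for this pair; the down-group effect wins (116 vs 102 pm).
Mg > Si: both are in period 3; the period trend gives Mg the larger value.
For reference (pm): Be 102, C 75, Mg 139, Si 116.
So from largest to smallest: Mg > Si > Be > C.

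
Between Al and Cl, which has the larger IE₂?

IE_2 is the cost of taking one more electron from the +1 cation: Al⁺ still has 2 valence electrons; Cl⁺ still has 6 valence electrons.
All are still removing valence electrons, so compare the +1 ions as you would atoms: IE_2 generally rises across a period (higher Z_eff) and falls down a group (larger shell), subject to the usual subshell exceptions.
Valence configurations: Al⁺ [Ne]3s², Cl⁺ [Ne]3s²3p⁴.
Approximate IE_2 values (kJ/mol): Al 1817, Cl 2298.
So the second ionization energies run Al < Cl.

Cl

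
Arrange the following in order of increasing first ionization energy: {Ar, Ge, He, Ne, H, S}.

Across a period the outer electron is held more tightly (higher IE₁); down a group it sits in a higher shell, more shielded, and comes off more easily.
Here both period and group differ, so the two effects have to be weighed against each other.
S > Ge: relative to Ge, both the across-period and down-group shifts push S's first ionization energy up.
H > S: period and group pull opposite ways; the down-group shift dominates (1312 vs 1000 kJ/mol).
Ar > H: period and group pull opposite ways; the across-period shift dominates (1521 vs 1312 kJ/mol).
Ne > Ar: they share group 18; the group trend gives Ne the larger value.
He > Ne: He sits above Ne in group 18, so the down-group effect alone puts He higher.
Tabulated first ionization energy (kJ/mol): H 1312, He 2372, Ne 2081, S 1000, Ar 1521, Ge 762.
So from lowest to highest: Ge < S < H < Ar < Ne < He.

Ge, S, H, Ar, Ne, He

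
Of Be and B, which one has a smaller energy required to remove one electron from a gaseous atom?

Be is in period 2, group 2; B is in period 2, group 13.
Removing the outermost electron gets harder across a period and easier down a group.
All lie in period 2; the across-period trend (first ionization energy increases left to right) applies, with the exception below.
Note the exception: Be has a higher first ionization energy than B, contrary to the simple trend — removing B's lone 2p electron is easier than breaking Be's filled 2s².
For reference (kJ/mol): Be 900, B 801.
So B has the smaller energy required to remove one electron from a gaseous atom (B < Be).

B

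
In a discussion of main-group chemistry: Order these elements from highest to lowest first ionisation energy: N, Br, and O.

N, O, Br

N is in period 2, group 15; O is in period 2, group 16; Br is in period 4, group 17.
IE₁ increases left→right with effective nuclear charge and decreases top→bottom as the valence shell moves farther out.
Here both period and group differ, so the two effects have to be weighed against each other.
O > Br: the two effects oppose for this pair; the down-group effect wins (1314 vs 1140 kJ/mol).
N > O: this pair runs against the simple trend — see the exception note.
Note the exception: N has a higher first ionization energy than O, contrary to the simple trend — pairing an electron in O's 2p⁴ costs repulsion energy, so O ionizes more easily than half-filled N (2p³).
Approximate values (kJ/mol): N 1402, O 1314, Br 1140.
So from highest to lowest: N > O > Br.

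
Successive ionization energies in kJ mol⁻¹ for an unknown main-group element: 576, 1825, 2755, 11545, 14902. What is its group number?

Look for the largest jump between consecutive ionization energies: IE4/IE3 ≈ 4.2, far larger than any earlier ratio.
That jump marks the point where a core electron is being removed. So the atom has 3 valence electrons.
A main-group element with 3 valence electrons is in group 13.

Group 13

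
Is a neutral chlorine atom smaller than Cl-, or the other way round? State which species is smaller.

Cl

Forming Cl- adds 1 electron to Cl. More electron–electron repulsion in the same shell, with unchanged nuclear charge, lets the cloud expand.
An anion is larger than its parent atom: Cl- > Cl.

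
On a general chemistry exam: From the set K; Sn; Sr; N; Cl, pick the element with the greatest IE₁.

N

IE₁ increases left→right with effective nuclear charge and decreases top→bottom as the valence shell moves farther out.
Here both period and group differ, so the two effects have to be weighed against each other.
Sr > K: period and group pull opposite ways; the across-period shift dominates (550 vs 419 kJ/mol).
Sn > Sr: both are in period 5; the period trend gives Sn the larger value.
Cl > Sn: both effects reinforce here, so Cl is clearly the higher of the two.
N > Cl: the two effects oppose for this pair; the down-group effect wins (1402 vs 1251 kJ/mol).
For reference (kJ/mol): N 1402, Cl 1251, K 419, Sr 550, Sn 709.
The greatest IE₁ among these belongs to N.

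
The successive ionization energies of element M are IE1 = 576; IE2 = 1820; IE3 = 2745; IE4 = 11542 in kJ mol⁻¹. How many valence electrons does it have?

Look for the largest jump between consecutive ionization energies: IE4/IE3 ≈ 4.2, far larger than any earlier ratio.
That jump marks the point where a core electron is being removed. So the atom has 3 valence electrons.

3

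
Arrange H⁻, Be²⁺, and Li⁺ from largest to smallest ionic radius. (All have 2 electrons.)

H⁻ > Li⁺ > Be²⁺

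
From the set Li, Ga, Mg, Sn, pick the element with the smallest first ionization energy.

Li is in period 2, group 1; Mg is in period 3, group 2; Ga is in period 4, group 13; Sn is in period 5, group 14.
First ionization energy rises across a period (greater Z_eff holds electrons more tightly) and falls down a group (valence electrons are farther from the nucleus).
These sit on a diagonal, where the across-period and down-group effects partly cancel.
Ga > Li: period and group pull opposite ways; the across-period shift dominates (579 vs 520 kJ/mol).
Sn > Ga: the two effects oppose for this pair; the across-period effect wins (709 vs 579 kJ/mol).
Mg > Sn: period and group pull opposite ways; the down-group shift dominates (738 vs 709 kJ/mol).
For reference (kJ/mol): Li 520, Mg 738, Ga 579, Sn 709.
The smallest first ionization energy among these belongs to Li.

Li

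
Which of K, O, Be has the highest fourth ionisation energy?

Be

The fourth ionization energy removes an electron from the +3 ion. For each element: K³⁺ is already 2 electrons into the core; O³⁺ still has 3 valence electrons; Be³⁺ is already 1 electron into the core.
Usually core removal costs more than valence removal, but here the competition is close: a tightly held n=2 valence electron can cost more to remove than an n=3 core electron, so the actual values have to decide it.
Tabulated IE_4 (kJ/mol): K 5877, O 7469, Be 21007.
Hence IE_4: K < O < Be.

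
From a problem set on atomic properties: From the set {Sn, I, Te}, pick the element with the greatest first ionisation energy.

Sn is in period 5, group 14; Te is in period 5, group 16; I is in period 5, group 17.
Across a period the outer electron is held more tightly (higher IE₁); down a group it sits in a higher shell, more shielded, and comes off more easily.
All lie in period 5, so first ionization energy increases left to right.
The greatest first ionisation energy among these belongs to I.

I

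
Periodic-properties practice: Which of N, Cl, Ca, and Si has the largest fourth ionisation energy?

N

After 3 electrons have been removed, what remains? N³⁺ still has 2 valence electrons; Cl³⁺ still has 4 valence electrons; Ca³⁺ is already 1 electron into the core; Si³⁺ still has 1 valence electron.
Usually core removal costs more than valence removal, but here the competition is close: a tightly held n=2 valence electron can cost more to remove than an n=3 core electron, so the actual values have to decide it.
Valence configurations: N³⁺ [He]2s², Cl³⁺ [Ne]3s²3p², Si³⁺ [Ne]3s¹.
Approximate IE_4 values (kJ/mol): N 7475, Cl 5159, Ca 6491, Si 4356.
Overall IE_4 order: Si < Cl < Ca < N.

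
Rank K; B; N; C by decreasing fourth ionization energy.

The fourth ionization energy removes an electron from the +3 ion. For each element: K³⁺ is already 2 electrons into the core; B³⁺ is the bare [He] core; N³⁺ still has 2 valence electrons; C³⁺ still has 1 valence electron.
Usually core removal costs more than valence removal, but here the competition is close: a tightly held n=2 valence electron can cost more to remove than an n=3 core electron, so the actual values have to decide it.
Valence configurations: N³⁺ [He]2s², C³⁺ [He]2s¹.
Tabulated IE_4 (kJ/mol): K 5877, B 25026, N 7475, C 6223.
Putting it together, IE_4: K < C < N < B.

B > N > C > K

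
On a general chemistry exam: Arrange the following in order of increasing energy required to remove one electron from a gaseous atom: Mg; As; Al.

Mg is in period 3, group 2; Al is in period 3, group 13; As is in period 4, group 15.
Removing the outermost electron gets harder across a period and easier down a group.
Neither a single period nor a single group — weigh both effects.
Mg > Al: this pair runs against the simple trend — see the exception note.
As > Mg: period and group pull opposite ways; the across-period shift dominates (947 vs 738 kJ/mol).
Note the exception: Mg has a higher first ionization energy than Al, contrary to the simple trend — Al's single 3p electron is easier to remove than one from Mg's filled 3s².
Approximate values (kJ/mol): Mg 738, Al 578, As 947.
So from lowest to highest: Al < Mg < As.

Al < Mg < As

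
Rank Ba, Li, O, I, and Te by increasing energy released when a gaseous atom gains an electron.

Ba < Li < O < Te < I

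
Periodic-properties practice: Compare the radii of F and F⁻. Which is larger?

Forming F⁻ adds 1 electron to F. More electron–electron repulsion in the same shell, with unchanged nuclear charge, lets the cloud expand.
An anion is larger than its parent atom: F⁻ > F.

F⁻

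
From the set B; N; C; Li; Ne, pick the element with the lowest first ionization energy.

Li

Li is in period 2, group 1; B is in period 2, group 13; C is in period 2, group 14; N is in period 2, group 15; Ne is in period 2, group 18.
First ionization energy rises across a period (greater Z_eff holds electrons more tightly) and falls down a group (valence electrons are farther from the nucleus).
All lie in period 2, so first ionization energy increases left to right.
The lowest first ionization energy among these belongs to Li.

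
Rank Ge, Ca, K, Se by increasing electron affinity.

Adding an electron releases more energy for atoms nearer the top right (short of the noble gases).
All lie in period 4; the across-period trend (electron affinity increases left to right) applies, with the exception below.
Note the exception: K has a higher electron affinity than Ca, contrary to the simple trend — adding an electron to Ca (ns²) has to open a new, higher-energy np subshell, which is unfavourable.
For reference (kJ/mol): K 48, Ca 2, Ge 119, Se 195.
So from lowest to highest: Ca < K < Ge < Se.

Ca < K < Ge < Se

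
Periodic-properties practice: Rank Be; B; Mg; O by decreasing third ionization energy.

The third ionization energy removes an electron from the +2 ion. For each element: Be²⁺ is the bare [He] core; B²⁺ still has 1 valence electron; Mg²⁺ is the bare [Ne] core; O²⁺ still has 4 valence electrons.
Core electrons are held far more tightly than valence electrons, so Mg and Be top the IE_3 order.
Valence configurations: B²⁺ [He]2s¹, O²⁺ [He]2s²2p².
Approximate IE_3 values (kJ/mol): Be 14849, B 3660, Mg 7733, O 5300.
Hence IE_3: B < O < Mg < Be.

Be > Mg > O > B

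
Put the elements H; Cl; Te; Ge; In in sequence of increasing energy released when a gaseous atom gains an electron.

In < H < Ge < Te < Cl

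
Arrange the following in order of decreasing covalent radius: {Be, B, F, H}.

Be > B > F > H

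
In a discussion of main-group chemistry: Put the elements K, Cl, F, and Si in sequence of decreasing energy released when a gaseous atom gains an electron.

Electron affinity generally becomes more exothermic across a period toward the halogens and less exothermic down a group.
Neither a single period nor a single group — weigh both effects.
Si > K: both effects reinforce here, so Si is clearly the higher of the two.
F > Si: relative to Si, both the across-period and down-group shifts push F's electron affinity up.
Cl > F: this pair runs against the simple trend — see the exception note.
Note the exception: Cl has a higher electron affinity than F, contrary to the simple trend — F's small 2p subshell makes the incoming electron feel strong e⁻–e⁻ repulsion, so Cl actually releases more energy on gaining an electron.
Tabulated electron affinity (kJ/mol): F 328, Si 134, Cl 349, K 48.
So from highest to lowest: Cl > F > Si > K.

Cl > F > Si > K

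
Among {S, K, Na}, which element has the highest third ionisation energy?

Na

After 2 electrons have been removed, what remains? S²⁺ still has 4 valence electrons; K²⁺ is already 1 electron into the core; Na²⁺ is already 1 electron into the core.
Pulling an electron out of a noble-gas core costs far more than removing a remaining valence electron, so K and Na sit at the high end of IE_3.
Approximate IE_3 values (kJ/mol): S 3357, K 4420, Na 6910.
So the third ionization energies run S < K < Na.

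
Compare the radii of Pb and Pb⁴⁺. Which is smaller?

Pb⁴⁺

Forming Pb⁴⁺ removes 4 electrons from Pb. Fewer electrons for the same nuclear charge means less shielding and a higher Z_eff on the remaining electrons.
A cation is smaller than its parent atom: Pb⁴⁺ < Pb.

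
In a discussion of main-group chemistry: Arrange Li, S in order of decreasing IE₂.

Li, S

The second ionization energy removes an electron from the +1 ion. For each element: Li⁺ is the bare [He] core; S⁺ still has 5 valence electrons.
Core electrons are held far more tightly than valence electrons, so Li tops the IE_2 order.
Approximate IE_2 values (kJ/mol): Li 7298, S 2252.
Hence IE_2: S < Li.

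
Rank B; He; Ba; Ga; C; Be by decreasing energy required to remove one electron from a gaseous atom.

He, C, Be, B, Ga, Ba

He is in period 1, group 18; Be is in period 2, group 2; B is in period 2, group 13; C is in period 2, group 14; Ga is in period 4, group 13; Ba is in period 6, group 2.
Across a period the outer electron is held more tightly (higher IE₁); down a group it sits in a higher shell, more shielded, and comes off more easily.
Here both period and group differ, so the two effects have to be weighed against each other.
Ga > Ba: relative to Ba, both the across-period and down-group shifts push Ga's first ionization energy up.
B > Ga: B sits above Ga in group 13, so the down-group effect alone puts B higher.
Be > B: this pair runs against the simple trend — see the exception note.
C > Be: C lies to the right of Be in period 2, so the across-period effect alone puts C higher.
He > C: both effects reinforce here, so He is clearly the higher of the two.
Note the exception: Be has a higher first ionization energy than B, contrary to the simple trend — removing B's lone 2p electron is easier than breaking Be's filled 2s².
Tabulated first ionization energy (kJ/mol): He 2372, Be 900, B 801, C 1086, Ga 579, Ba 503.
So from highest to lowest: He > C > Be > B > Ga > Ba.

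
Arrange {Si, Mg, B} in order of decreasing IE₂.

B, Si, Mg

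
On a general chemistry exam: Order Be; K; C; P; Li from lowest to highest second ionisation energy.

IE_2 is the cost of taking one more electron from the +1 cation: Be⁺ still has 1 valence electron; K⁺ is the bare [Ar] core; C⁺ still has 3 valence electrons; P⁺ still has 4 valence electrons; Li⁺ is the bare [He] core.
Pulling an electron out of a noble-gas core costs far more than removing a remaining valence electron, so K and Li sit at the high end of IE_2.
Valence configurations: Be⁺ [He]2s¹, C⁺ [He]2s²2p¹, P⁺ [Ne]3s²3p².
The numbers (kJ/mol): Be 1757, K 3052, C 2353, P 1907, Li 7298.
Hence IE_2: Be < P < C < K < Li.

Be, P, C, K, Li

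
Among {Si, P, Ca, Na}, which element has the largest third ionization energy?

Na

Consider each +2 ion: Si²⁺ still has 2 valence electrons; P²⁺ still has 3 valence electrons; Ca²⁺ is the bare [Ar] core; Na²⁺ is already 1 electron into the core.
Breaking into a closed-shell core is much more expensive than removing a leftover valence electron — Ca and Na have the largest IE_3 here.
Valence configurations: Si²⁺ [Ne]3s², P²⁺ [Ne]3s²3p¹.
P²⁺ loses a lone 3p electron whereas Si²⁺ must break into a filled 3s² pair, so IE_3(Si) > IE_3(P) even though P has the higher nuclear charge.
Approximate IE_3 values (kJ/mol): Si 3232, P 2914, Ca 4912, Na 6910.
Hence IE_3: P < Si < Ca < Na.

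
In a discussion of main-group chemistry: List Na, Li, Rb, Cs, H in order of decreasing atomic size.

H is in period 1, group 1; Li is in period 2, group 1; Na is in period 3, group 1; Rb is in period 5, group 1; Cs is in period 6, group 1.
Atomic radius shrinks across a period as nuclear charge pulls the same shell inward, and grows down a group as new shells are added.
All are in group 1, so atomic radius increases down the group.
So from largest to smallest: Cs > Rb > Na > Li > H.

Cs > Rb > Na > Li > H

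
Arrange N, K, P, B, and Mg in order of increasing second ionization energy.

Mg < P < B < N < K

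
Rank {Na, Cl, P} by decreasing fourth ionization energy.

Na > Cl > P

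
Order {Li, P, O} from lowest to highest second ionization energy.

P < O < Li

The second ionization energy removes an electron from the +1 ion. For each element: Li⁺ is the bare [He] core; P⁺ still has 4 valence electrons; O⁺ still has 5 valence electrons.
Core electrons are held far more tightly than valence electrons, so Li tops the IE_2 order.
Valence configurations: P⁺ [Ne]3s²3p², O⁺ [He]2s²2p³.
Approximate IE_2 values (kJ/mol): Li 7298, P 1907, O 3388.
Hence IE_2: P < O < Li.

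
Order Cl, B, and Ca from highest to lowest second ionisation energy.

B > Cl > Ca

The second ionization energy removes an electron from the +1 ion. For each element: Cl⁺ still has 6 valence electrons; B⁺ still has 2 valence electrons; Ca⁺ still has 1 valence electron.
All are still removing valence electrons, so compare the +1 ions as you would atoms: IE_2 generally rises across a period (higher Z_eff) and falls down a group (larger shell), subject to the usual subshell exceptions.
Valence configurations: Cl⁺ [Ne]3s²3p⁴, B⁺ [He]2s², Ca⁺ [Ar]4s¹.
Tabulated IE_2 (kJ/mol): Cl 2298, B 2427, Ca 1145.
Putting it together, IE_2: Ca < Cl < B.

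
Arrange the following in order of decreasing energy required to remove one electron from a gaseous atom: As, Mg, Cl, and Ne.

Ne is in period 2, group 18; Mg is in period 3, group 2; Cl is in period 3, group 17; As is in period 4, group 15.
IE₁ increases left→right with effective nuclear charge and decreases top→bottom as the valence shell moves farther out.
These span different periods and groups, so the two trends combine.
As > Mg: the two effects oppose for this pair; the across-period effect wins (947 vs 738 kJ/mol).
Cl > As: relative to As, both the across-period and down-group shifts push Cl's first ionization energy up.
Ne > Cl: relative to Cl, both the across-period and down-group shifts push Ne's first ionization energy up.
Approximate values (kJ/mol): Ne 2081, Mg 738, Cl 1251, As 947.
So from highest to lowest: Ne > Cl > As > Mg.

Ne, Cl, As, Mg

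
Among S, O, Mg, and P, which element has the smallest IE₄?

IE_4 is the cost of taking one more electron from the +3 cation: S³⁺ still has 3 valence electrons; O³⁺ still has 3 valence electrons; Mg³⁺ is already 1 electron into the core; P³⁺ still has 2 valence electrons.
Pulling an electron out of a noble-gas core costs far more than removing a remaining valence electron, so Mg sits at the high end of IE_4.
Valence configurations: S³⁺ [Ne]3s²3p¹, O³⁺ [He]2s²2p¹, P³⁺ [Ne]3s².
S³⁺ loses a lone 3p electron whereas P³⁺ must break into a filled 3s² pair, so IE_4(P) > IE_4(S) even though S has the higher nuclear charge.
Approximate IE_4 values (kJ/mol): S 4556, O 7469, Mg 10543, P 4964.
So the fourth ionization energies run S < P < O < Mg.

S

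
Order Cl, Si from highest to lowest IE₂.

Cl, Si

The second ionization energy removes an electron from the +1 ion. For each element: Cl⁺ still has 6 valence electrons; Si⁺ still has 3 valence electrons.
All are still removing valence electrons, so compare the +1 ions as you would atoms: IE_2 generally rises across a period (higher Z_eff) and falls down a group (larger shell), subject to the usual subshell exceptions.
Valence configurations: Cl⁺ [Ne]3s²3p⁴, Si⁺ [Ne]3s²3p¹.
Approximate IE_2 values (kJ/mol): Cl 2298, Si 1577.
Putting it together, IE_2: Si < Cl.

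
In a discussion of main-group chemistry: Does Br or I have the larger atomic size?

I

Br is in period 4, group 17; I is in period 5, group 17.
Moving right in a period, electrons are added to the same shell under a stronger nuclear pull, so atoms get smaller; moving down, a new shell is opened and atoms get larger.
All are in group 17, so atomic radius increases down the group.
So I has the larger atomic size (I > Br).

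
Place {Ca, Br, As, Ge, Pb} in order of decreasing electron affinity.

Ca is in period 4, group 2; Ge is in period 4, group 14; As is in period 4, group 15; Br is in period 4, group 17; Pb is in period 6, group 14.
Electron affinity generally becomes more exothermic across a period toward the halogens and less exothermic down a group.
These span different periods and groups, so the two trends combine.
Pb > Ca: period and group pull opposite ways; the across-period shift dominates (35 vs 2 kJ/mol).
As > Pb: relative to Pb, both the across-period and down-group shifts push As's electron affinity up.
Ge > As: this pair runs against the simple trend — see the exception note.
Br > Ge: both are in period 4; the period trend gives Br the larger value.
Note the exception: Ge has a higher electron affinity than As, contrary to the simple trend — adding an electron to As's half-filled 4p³ is unfavourable, so Ge (4p²) has the more exothermic EA.
Tabulated electron affinity (kJ/mol): Ca 2, Ge 119, As 78, Br 325, Pb 35.
So from highest to lowest: Br > Ge > As > Pb > Ca.

Br > Ge > As > Pb > Ca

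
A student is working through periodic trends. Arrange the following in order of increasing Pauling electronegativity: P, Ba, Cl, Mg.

Ba < Mg < P < Cl

EN rises left→right (higher Z_eff, smaller atoms) and falls top→bottom (larger, more shielded atoms).
Neither a single period nor a single group — weigh both effects.
Mg > Ba: Mg sits above Ba in group 2, so the down-group effect alone puts Mg higher.
P > Mg: both are in period 3; the period trend gives P the larger value.
Cl > P: Cl lies to the right of P in period 3, so the across-period effect alone puts Cl higher.
Approximate values (Pauling): Mg 1.31, P 2.19, Cl 3.16, Ba 0.89.
So from lowest to highest: Ba < Mg < P < Cl.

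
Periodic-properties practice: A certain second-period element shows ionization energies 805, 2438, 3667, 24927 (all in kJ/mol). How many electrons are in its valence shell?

3

Look for the largest jump between consecutive ionization energies: IE4/IE3 ≈ 6.8, far larger than any earlier ratio.
That jump marks the point where a core electron is being removed. So the atom has 3 valence electrons.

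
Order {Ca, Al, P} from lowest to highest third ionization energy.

IE_3 is the cost of taking one more electron from the +2 cation: Ca²⁺ is the bare [Ar] core; Al²⁺ still has 1 valence electron; P²⁺ still has 3 valence electrons.
Pulling an electron out of a noble-gas core costs far more than removing a remaining valence electron, so Ca sits at the high end of IE_3.
Valence configurations: Al²⁺ [Ne]3s¹, P²⁺ [Ne]3s²3p¹.
Approximate IE_3 values (kJ/mol): Ca 4912, Al 2745, P 2914.
Overall IE_3 order: Al < P < Ca.

Al, P, Ca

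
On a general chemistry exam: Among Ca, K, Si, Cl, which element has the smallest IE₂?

IE_2 is the cost of taking one more electron from the +1 cation: Ca⁺ still has 1 valence electron; K⁺ is the bare [Ar] core; Si⁺ still has 3 valence electrons; Cl⁺ still has 6 valence electrons.
Pulling an electron out of a noble-gas core costs far more than removing a remaining valence electron, so K sits at the high end of IE_2.
Valence configurations: Ca⁺ [Ar]4s¹, Si⁺ [Ne]3s²3p¹, Cl⁺ [Ne]3s²3p⁴.
Approximate IE_2 values (kJ/mol): Ca 1145, K 3052, Si 1577, Cl 2298.
So the second ionization energies run Ca < Si < Cl < K.

Ca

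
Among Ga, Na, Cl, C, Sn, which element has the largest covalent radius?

Radius decreases left→right (rising Z_eff, same n) and increases top→bottom (higher n).
Here both period and group differ, so the two effects have to be weighed against each other.
Cl > C: the two effects oppose for this pair; the down-group effect wins (99 vs 75 pm).
Ga > Cl: both effects reinforce here, so Ga is clearly the larger of the two.
Sn > Ga: the two effects oppose for this pair; the down-group effect wins (140 vs 124 pm).
Na > Sn: period and group pull opposite ways; the across-period shift dominates (155 vs 140 pm).
Approximate values (pm): C 75, Na 155, Cl 99, Ga 124, Sn 140.
The largest covalent radius among these belongs to Na.

Na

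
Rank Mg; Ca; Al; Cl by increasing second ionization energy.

Ca < Mg < Al < Cl

The second ionization energy removes an electron from the +1 ion. For each element: Mg⁺ still has 1 valence electron; Ca⁺ still has 1 valence electron; Al⁺ still has 2 valence electrons; Cl⁺ still has 6 valence electrons.
All are still removing valence electrons, so compare the +1 ions as you would atoms: IE_2 generally rises across a period (higher Z_eff) and falls down a group (larger shell), subject to the usual subshell exceptions.
Valence configurations: Mg⁺ [Ne]3s¹, Ca⁺ [Ar]4s¹, Al⁺ [Ne]3s², Cl⁺ [Ne]3s²3p⁴.
Tabulated IE_2 (kJ/mol): Mg 1451, Ca 1145, Al 1817, Cl 2298.
Overall IE_2 order: Ca < Mg < Al < Cl.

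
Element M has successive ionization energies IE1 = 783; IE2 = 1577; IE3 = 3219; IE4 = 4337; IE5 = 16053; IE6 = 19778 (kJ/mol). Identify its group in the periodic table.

Group 14

Look for the largest jump between consecutive ionization energies: IE5/IE4 ≈ 3.7, far larger than any earlier ratio.
That jump marks the point where a core electron is being removed. So the atom has 4 valence electrons.
A main-group element with 4 valence electrons is in group 14.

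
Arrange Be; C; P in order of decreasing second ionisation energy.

C > P > Be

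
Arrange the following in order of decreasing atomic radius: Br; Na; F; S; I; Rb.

F is in period 2, group 17; Na is in period 3, group 1; S is in period 3, group 16; Br is in period 4, group 17; Rb is in period 5, group 1; I is in period 5, group 17.
Across a period the added protons contract the valence shell; down a group each new principal shell makes the atom larger.
These span different periods and groups, so the two trends combine.
S > F: both effects reinforce here, so S is clearly the larger of the two.
Br > S: the two effects oppose for this pair; the down-group effect wins (114 vs 103 pm).
I > Br: they share group 17; the group trend gives I the larger value.
Na > I: the two effects oppose for this pair; the across-period effect wins (155 vs 133 pm).
Rb > Na: Rb sits below Na in group 1, so the down-group effect alone puts Rb larger.
Approximate values (pm): F 64, Na 155, S 103, Br 114, Rb 210, I 133.
So from largest to smallest: Rb > Na > I > Br > S > F.

Rb, Na, I, Br, S, F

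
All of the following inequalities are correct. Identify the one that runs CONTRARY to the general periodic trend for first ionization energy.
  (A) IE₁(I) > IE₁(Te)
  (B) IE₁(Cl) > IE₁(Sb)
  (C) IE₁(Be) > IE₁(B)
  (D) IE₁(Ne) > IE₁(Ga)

(C)

The general trend: first ionization energy increases across a period and decreases down a group.
(A) I (period 5, group 17) vs Te (period 5, group 16): the stated order agrees with the simple trend.
(B) Cl (period 3, group 17) vs Sb (period 5, group 15): the stated order agrees with the simple trend.
(C) Be (period 2, group 2) vs B (period 2, group 13): the stated order contradicts the simple trend.
(D) Ne (period 2, group 18) vs Ga (period 4, group 13): the stated order agrees with the simple trend.
The exception is (C): removing B's lone 2p electron is easier than breaking Be's filled 2s².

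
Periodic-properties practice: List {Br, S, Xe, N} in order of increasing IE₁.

S, Br, Xe, N

N is in period 2, group 15; S is in period 3, group 16; Br is in period 4, group 17; Xe is in period 5, group 18.
Across a period the outer electron is held more tightly (higher IE₁); down a group it sits in a higher shell, more shielded, and comes off more easily.
A diagonal step moves right (one effect) and down (the opposite effect) at once.
Br > S: the two effects oppose for this pair; the across-period effect wins (1140 vs 1000 kJ/mol).
Xe > Br: period and group pull opposite ways; the across-period shift dominates (1170 vs 1140 kJ/mol).
N > Xe: period and group pull opposite ways; the down-group shift dominates (1402 vs 1170 kJ/mol).
Tabulated first ionization energy (kJ/mol): N 1402, S 1000, Br 1140, Xe 1170.
So from lowest to highest: S < Br < Xe < N.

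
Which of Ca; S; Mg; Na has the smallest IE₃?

Consider each +2 ion: Ca²⁺ is the bare [Ar] core; S²⁺ still has 4 valence electrons; Mg²⁺ is the bare [Ne] core; Na²⁺ is already 1 electron into the core.
Core electrons are held far more tightly than valence electrons, so Ca, Na and Mg top the IE_3 order.
Approximate IE_3 values (kJ/mol): Ca 4912, S 3357, Mg 7733, Na 6910.
Overall IE_3 order: S < Ca < Na < Mg.

S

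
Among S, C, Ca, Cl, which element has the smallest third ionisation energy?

S

Consider each +2 ion: S²⁺ still has 4 valence electrons; C²⁺ still has 2 valence electrons; Ca²⁺ is the bare [Ar] core; Cl²⁺ still has 5 valence electrons.
Pulling an electron out of a noble-gas core costs far more than removing a remaining valence electron, so Ca sits at the high end of IE_3.
Valence configurations: S²⁺ [Ne]3s²3p², C²⁺ [He]2s², Cl²⁺ [Ne]3s²3p³.
The numbers (kJ/mol): S 3357, C 4620, Ca 4912, Cl 3822.
Putting it together, IE_3: S < Cl < C < Ca.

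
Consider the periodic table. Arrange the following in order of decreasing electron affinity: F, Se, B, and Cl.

B is in period 2, group 13; F is in period 2, group 17; Cl is in period 3, group 17; Se is in period 4, group 16.
Electron affinity generally becomes more exothermic across a period toward the halogens and less exothermic down a group.
Neither a single period nor a single group — weigh both effects.
Se > B: the two effects oppose for this pair; the across-period effect wins (195 vs 27 kJ/mol).
F > Se: relative to Se, both the across-period and down-group shifts push F's electron affinity up.
Cl > F: this pair runs against the simple trend — see the exception note.
Note the exception: Cl has a higher electron affinity than F, contrary to the simple trend — F's small 2p subshell makes the incoming electron feel strong e⁻–e⁻ repulsion, so Cl actually releases more energy on gaining an electron.
Tabulated electron affinity (kJ/mol): B 27, F 328, Cl 349, Se 195.
So from highest to lowest: Cl > F > Se > B.

Cl > F > Se > B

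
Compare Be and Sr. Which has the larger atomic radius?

Sr

Be is in period 2, group 2; Sr is in period 5, group 2.
Moving right in a period, electrons are added to the same shell under a stronger nuclear pull, so atoms get smaller; moving down, a new shell is opened and atoms get larger.
All are in group 2, so atomic radius increases down the group.
So Sr has the larger atomic radius (Sr > Be).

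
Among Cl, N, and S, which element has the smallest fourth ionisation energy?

S

Consider each +3 ion: Cl³⁺ still has 4 valence electrons; N³⁺ still has 2 valence electrons; S³⁺ still has 3 valence electrons.
All are still removing valence electrons, so compare the +3 ions as you would atoms: IE_4 generally rises across a period (higher Z_eff) and falls down a group (larger shell), subject to the usual subshell exceptions.
Valence configurations: Cl³⁺ [Ne]3s²3p², N³⁺ [He]2s², S³⁺ [Ne]3s²3p¹.
Tabulated IE_4 (kJ/mol): Cl 5159, N 7475, S 4556.
Putting it together, IE_4: S < Cl < N.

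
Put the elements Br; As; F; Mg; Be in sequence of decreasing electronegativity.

F > Br > As > Be > Mg

Be is in period 2, group 2; F is in period 2, group 17; Mg is in period 3, group 2; As is in period 4, group 15; Br is in period 4, group 17.
Electronegativity increases across a period and decreases down a group, tracking effective nuclear charge and atomic size.
Here both period and group differ, so the two effects have to be weighed against each other.
Be > Mg: Be sits above Mg in group 2, so the down-group effect alone puts Be higher.
As > Be: the two effects oppose for this pair; the across-period effect wins (2.18 vs 1.57).
Br > As: both are in period 4; the period trend gives Br the larger value.
F > Br: F sits above Br in group 17, so the down-group effect alone puts F higher.
Approximate values (Pauling): Be 1.57, F 3.98, Mg 1.31, As 2.18, Br 2.96.
So from highest to lowest: F > Br > As > Be > Mg.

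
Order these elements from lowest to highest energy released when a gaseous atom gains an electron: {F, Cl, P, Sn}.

F is in period 2, group 17; P is in period 3, group 15; Cl is in period 3, group 17; Sn is in period 5, group 14.
Atoms with high Z_eff and room in the valence shell (especially the halogens) have the most exothermic electron affinities.
Neither a single period nor a single group — weigh both effects.
Sn > P: this pair runs against the simple trend — see the exception note.
F > Sn: relative to Sn, both the across-period and down-group shifts push F's electron affinity up.
Cl > F: this pair runs against the simple trend — see the exception note.
Note the exception: Sn has a higher electron affinity than P, contrary to the simple trend — adding an electron to P's half-filled np³ subshell costs electron-pairing energy.
Note the exception: Cl has a higher electron affinity than F, contrary to the simple trend — F's small 2p subshell makes the incoming electron feel strong e⁻–e⁻ repulsion, so Cl actually releases more energy on gaining an electron.
Tabulated electron affinity (kJ/mol): F 328, P 72, Cl 349, Sn 107.
So from lowest to highest: P < Sn < F < Cl.

P < Sn < F < Cl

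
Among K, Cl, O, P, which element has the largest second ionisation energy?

IE_2 is the cost of taking one more electron from the +1 cation: K⁺ is the bare [Ar] core; Cl⁺ still has 6 valence electrons; O⁺ still has 5 valence electrons; P⁺ still has 4 valence electrons.
Usually core removal costs more than valence removal, but here the competition is close: a tightly held n=2 valence electron can cost more to remove than an n=3 core electron, so the actual values have to decide it.
Valence configurations: Cl⁺ [Ne]3s²3p⁴, O⁺ [He]2s²2p³, P⁺ [Ne]3s²3p².
Approximate IE_2 values (kJ/mol): K 3052, Cl 2298, O 3388, P 1907.
Hence IE_2: P < Cl < K < O.

O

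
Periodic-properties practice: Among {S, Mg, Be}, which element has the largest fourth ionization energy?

IE_4 is the cost of taking one more electron from the +3 cation: S³⁺ still has 3 valence electrons; Mg³⁺ is already 1 electron into the core; Be³⁺ is already 1 electron into the core.
Pulling an electron out of a noble-gas core costs far more than removing a remaining valence electron, so Mg and Be sit at the high end of IE_4.
The numbers (kJ/mol): S 4556, Mg 10543, Be 21007.
Hence IE_4: S < Mg < Be.

Be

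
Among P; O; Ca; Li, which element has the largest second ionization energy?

Li

Consider each +1 ion: P⁺ still has 4 valence electrons; O⁺ still has 5 valence electrons; Ca⁺ still has 1 valence electron; Li⁺ is the bare [He] core.
Core electrons are held far more tightly than valence electrons, so Li tops the IE_2 order.
Valence configurations: P⁺ [Ne]3s²3p², O⁺ [He]2s²2p³, Ca⁺ [Ar]4s¹.
The numbers (kJ/mol): P 1907, O 3388, Ca 1145, Li 7298.
Putting it together, IE_2: Ca < P < O < Li.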